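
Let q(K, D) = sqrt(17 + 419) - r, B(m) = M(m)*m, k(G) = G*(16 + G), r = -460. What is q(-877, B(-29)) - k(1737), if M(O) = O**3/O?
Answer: -3044501 + 2*sqrt(109) ≈ -3.0445e+6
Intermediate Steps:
M(O) = O**2
B(m) = m**3 (B(m) = m**2*m = m**3)
q(K, D) = 460 + 2*sqrt(109) (q(K, D) = sqrt(17 + 419) - 1*(-460) = sqrt(436) + 460 = 2*sqrt(109) + 460 = 460 + 2*sqrt(109))
q(-877, B(-29)) - k(1737) = (460 + 2*sqrt(109)) - 1737*(16 + 1737) = (460 + 2*sqrt(109)) - 1737*1753 = (460 + 2*sqrt(109)) - 1*3044961 = (460 + 2*sqrt(109)) - 3044961 = -3044501 + 2*sqrt(109)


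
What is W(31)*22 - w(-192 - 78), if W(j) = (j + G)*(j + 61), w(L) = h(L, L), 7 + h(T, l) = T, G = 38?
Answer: 139933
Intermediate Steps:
h(T, l) = -7 + T
w(L) = -7 + L
W(j) = (38 + j)*(61 + j) (W(j) = (j + 38)*(j + 61) = (38 + j)*(61 + j))
W(31)*22 - w(-192 - 78) = (2318 + 31**2 + 99*31)*22 - (-7 + (-192 - 78)) = (2318 + 961 + 3069)*22 - (-7 - 270) = 6348*22 - 1*(-277) = 139656 + 277 = 139933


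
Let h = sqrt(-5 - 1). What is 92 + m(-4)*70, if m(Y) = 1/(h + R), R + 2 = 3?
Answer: 2*(-81*I + 46*sqrt(6))/(sqrt(6) - I) ≈ 102.0 - 24.495*I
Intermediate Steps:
h = I*sqrt(6) (h = sqrt(-6) = I*sqrt(6) ≈ 2.4495*I)
R = 1 (R = -2 + 3 = 1)
m(Y) = 1/(1 + I*sqrt(6)) (m(Y) = 1/(I*sqrt(6) + 1) = 1/(1 + I*sqrt(6)))
92 + m(-4)*70 = 92 + (1/7 - I*sqrt(6)/7)*70 = 92 + (10 - 10*I*sqrt(6)) = 102 - 10*I*sqrt(6)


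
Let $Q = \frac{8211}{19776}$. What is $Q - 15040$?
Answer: $- \frac{99140943}{6592} \approx -15040.0$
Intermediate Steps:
$Q = \frac{2737}{6592}$ ($Q = 8211 \cdot \frac{1}{19776} = \frac{2737}{6592} \approx 0.4152$)
$Q - 15040 = \frac{2737}{6592} - 15040 = - \frac{99140943}{6592}$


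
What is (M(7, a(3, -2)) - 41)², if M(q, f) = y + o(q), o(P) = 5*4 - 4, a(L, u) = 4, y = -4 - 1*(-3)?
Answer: 676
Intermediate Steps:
y = -1 (y = -4 + 3 = -1)
o(P) = 16 (o(P) = 20 - 4 = 16)
M(q, f) = 15 (M(q, f) = -1 + 16 = 15)
(M(7, a(3, -2)) - 41)² = (15 - 41)² = (-26)² = 676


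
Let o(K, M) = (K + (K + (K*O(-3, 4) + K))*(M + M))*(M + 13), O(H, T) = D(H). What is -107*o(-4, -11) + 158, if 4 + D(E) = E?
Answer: 95174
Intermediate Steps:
D(E) = -4 + E
O(H, T) = -4 + H
o(K, M) = (13 + M)*(K - 10*K*M) (o(K, M) = (K + (K + (K*(-4 - 3) + K))*(M + M))*(M + 13) = (K + (K + (K*(-7) + K))*(2*M))*(13 + M) = (K + (K + (-7*K + K))*(2*M))*(13 + M) = (K + (K - 6*K)*(2*M))*(13 + M) = (K + (-5*K)*(2*M))*(13 + M) = (K - 10*K*M)*(13 + M) = (13 + M)*(K - 10*K*M))
-107*o(-4, -11) + 158 = -(-428)*(13 - 129*(-11) - 10*(-11)²) + 158 = -(-428)*(13 + 1419 - 10*121) + 158 = -(-428)*(13 + 1419 - 1210) + 158 = -(-428)*222 + 158 = -107*(-888) + 158 = 95016 + 158 = 95174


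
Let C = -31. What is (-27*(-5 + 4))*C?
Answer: -837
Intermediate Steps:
(-27*(-5 + 4))*C = -27*(-5 + 4)*(-31) = -27*(-1)*(-31) = 27*(-31) = -837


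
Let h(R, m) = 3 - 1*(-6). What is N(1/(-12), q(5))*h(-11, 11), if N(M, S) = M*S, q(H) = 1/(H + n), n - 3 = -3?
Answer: -3/20 ≈ -0.15000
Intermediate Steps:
h(R, m) = 9 (h(R, m) = 3 + 6 = 9)
n = 0 (n = 3 - 3 = 0)
q(H) = 1/H (q(H) = 1/(H + 0) = 1/H)
N(1/(-12), q(5))*h(-11, 11) = (1/(-12*5))*9 = -1/12*⅕*9 = -1/60*9 = -3/20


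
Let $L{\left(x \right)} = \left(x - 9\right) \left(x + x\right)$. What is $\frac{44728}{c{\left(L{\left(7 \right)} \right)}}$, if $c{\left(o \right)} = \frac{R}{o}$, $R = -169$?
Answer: $\frac{1252384}{169} \approx 7410.6$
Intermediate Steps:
$L{\left(x \right)} = 2 x \left(-9 + x\right)$ ($L{\left(x \right)} = \left(-9 + x\right) 2 x = 2 x \left(-9 + x\right)$)
$c{\left(o \right)} = - \frac{169}{o}$
$\frac{44728}{c{\left(L{\left(7 \right)} \right)}} = \frac{44728}{\left(-169\right) \frac{1}{2 \cdot 7 \left(-9 + 7\right)}} = \frac{44728}{\left(-169\right) \frac{1}{2 \cdot 7 \left(-2\right)}} = \frac{44728}{\left(-169\right) \frac{1}{-28}} = \frac{44728}{\left(-169\right) \left(- \frac{1}{28}\right)} = \frac{44728}{\frac{169}{28}} = 44728 \cdot \frac{28}{169} = \frac{1252384}{169}$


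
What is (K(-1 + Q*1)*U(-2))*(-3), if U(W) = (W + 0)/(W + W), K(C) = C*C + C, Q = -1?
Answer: -3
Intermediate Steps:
K(C) = C + C**2 (K(C) = C**2 + C = C + C**2)
U(W) = 1/2 (U(W) = W/((2*W)) = W*(1/(2*W)) = 1/2)
(K(-1 + Q*1)*U(-2))*(-3) = (((-1 - 1*1)*(1 + (-1 - 1*1)))*(1/2))*(-3) = (((-1 - 1)*(1 + (-1 - 1)))*(1/2))*(-3) = (-2*(1 - 2)*(1/2))*(-3) = (-2*(-1)*(1/2))*(-3) = (2*(1/2))*(-3) = 1*(-3) = -3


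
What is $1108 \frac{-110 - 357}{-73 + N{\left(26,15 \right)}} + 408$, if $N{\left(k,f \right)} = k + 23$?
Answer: $\frac{131807}{6} \approx 21968.0$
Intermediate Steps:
$N{\left(k,f \right)} = 23 + k$
$1108 \frac{-110 - 357}{-73 + N{\left(26,15 \right)}} + 408 = 1108 \frac{-110 - 357}{-73 + \left(23 + 26\right)} + 408 = 1108 \left(- \frac{467}{-73 + 49}\right) + 408 = 1108 \left(- \frac{467}{-24}\right) + 408 = 1108 \left(\left(-467\right) \left(- \frac{1}{24}\right)\right) + 408 = 1108 \cdot \frac{467}{24} + 408 = \frac{129359}{6} + 408 = \frac{131807}{6}$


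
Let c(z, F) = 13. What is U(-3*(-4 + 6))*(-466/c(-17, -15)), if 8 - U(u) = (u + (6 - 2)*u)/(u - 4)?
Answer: -2330/13 ≈ -179.23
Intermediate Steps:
U(u) = 8 - 5*u/(-4 + u) (U(u) = 8 - (u + (6 - 2)*u)/(u - 4) = 8 - (u + 4*u)/(-4 + u) = 8 - 5*u/(-4 + u))
U(-3*(-4 + 6))*(-466/c(-17, -15)) = ((-32 + 3*(-3*(-4 + 6)))/(-4 - 3*(-4 + 6)))*(-466/13) = ((-32 + 3*(-3*2))/(-4 - 3*2))*(-466*1/13) = ((-32 + 3*(-6))/(-4 - 6))*(-466/13) = ((-32 - 18)/(-10))*(-466/13) = -⅒*(-50)*(-466/13) = 5*(-466/13) = -2330/13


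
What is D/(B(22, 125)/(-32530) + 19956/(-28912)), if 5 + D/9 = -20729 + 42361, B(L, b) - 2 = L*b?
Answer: -22882896759060/91091813 ≈ -2.5121e+5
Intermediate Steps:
B(L, b) = 2 + L*b
D = 194643 (D = -45 + 9*(-20729 + 42361) = -45 + 9*21632 = -45 + 194688 = 194643)
D/(B(22, 125)/(-32530) + 19956/(-28912)) = 194643/((2 + 22*125)/(-32530) + 19956/(-28912)) = 194643/((2 + 2750)*(-1/32530) + 19956*(-1/28912)) = 194643/(2752*(-1/32530) - 4989/7228) = 194643/(-1376/16265 - 4989/7228) = 194643/(-91091813/117563420) = 194643*(-117563420/91091813) = -22882896759060/91091813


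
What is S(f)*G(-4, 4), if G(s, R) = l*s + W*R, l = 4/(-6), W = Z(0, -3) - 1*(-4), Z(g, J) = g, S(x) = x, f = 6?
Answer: 112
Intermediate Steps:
W = 4 (W = 0 - 1*(-4) = 0 + 4 = 4)
l = -2/3 (l = 4*(-1/6) = -2/3 ≈ -0.66667)
G(s, R) = 4*R - 2*s/3 (G(s, R) = -2*s/3 + 4*R = 4*R - 2*s/3)
S(f)*G(-4, 4) = 6*(4*4 - 2/3*(-4)) = 6*(16 + 8/3) = 6*(56/3) = 112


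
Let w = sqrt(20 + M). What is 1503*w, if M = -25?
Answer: 1503*I*sqrt(5) ≈ 3360.8*I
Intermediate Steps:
w = I*sqrt(5) (w = sqrt(20 - 25) = sqrt(-5) = I*sqrt(5) ≈ 2.2361*I)
1503*w = 1503*(I*sqrt(5)) = 1503*I*sqrt(5)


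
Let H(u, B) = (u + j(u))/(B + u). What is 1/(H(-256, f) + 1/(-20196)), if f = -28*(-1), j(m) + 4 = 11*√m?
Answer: 167902657164/279198807985 + 113662118592*I/279198807985 ≈ 0.60137 + 0.4071*I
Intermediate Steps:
j(m) = -4 + 11*√m
f = 28
H(u, B) = (-4 + u + 11*√u)/(B + u) (H(u, B) = (u + (-4 + 11*√u))/(B + u) = (-4 + u + 11*√u)/(B + u))
1/(H(-256, f) + 1/(-20196)) = 1/((-4 - 256 + 11*√(-256))/(28 - 256) + 1/(-20196)) = 1/((-4 - 256 + 11*(16*I))/(-228) - 1/20196) = 1/(-(-4 - 256 + 176*I)/228 - 1/20196) = 1/(-(-260 + 176*I)/228 - 1/20196) = 1/((65/57 - 44*I/57) - 1/20196) = 1/(437561/383724 - 44*I/57) = 147244108176*(437561/383724 + 44*I/57)/279198807985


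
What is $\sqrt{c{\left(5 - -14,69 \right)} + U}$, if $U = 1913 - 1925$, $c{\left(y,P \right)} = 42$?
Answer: $\sqrt{30} \approx 5.4772$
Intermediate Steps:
$U = -12$
$\sqrt{c{\left(5 - -14,69 \right)} + U} = \sqrt{42 - 12} = \sqrt{30}$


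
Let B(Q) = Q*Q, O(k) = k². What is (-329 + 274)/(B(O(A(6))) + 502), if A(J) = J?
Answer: -55/1798 ≈ -0.030590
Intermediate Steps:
B(Q) = Q²
(-329 + 274)/(B(O(A(6))) + 502) = (-329 + 274)/((6²)² + 502) = -55/(36² + 502) = -55/(1296 + 502) = -55/1798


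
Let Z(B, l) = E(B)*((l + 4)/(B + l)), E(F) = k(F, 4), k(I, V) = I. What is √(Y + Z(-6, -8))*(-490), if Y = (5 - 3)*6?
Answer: -420*√14 ≈ -1571.5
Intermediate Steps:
E(F) = F
Z(B, l) = B*(4 + l)/(B + l) (Z(B, l) = B*((l + 4)/(B + l)) = B*((4 + l)/(B + l)) = B*(4 + l)/(B + l))
Y = 12 (Y = 2*6 = 12)
√(Y + Z(-6, -8))*(-490) = √(12 - 6*(4 - 8)/(-6 - 8))*(-490) = √(12 - 6*(-4)/(-14))*(-490) = √(12 - 6*(-1/14)*(-4))*(-490) = √(12 - 12/7)*(-490) = √(72/7)*(-490) = (6*√14/7)*(-490) = -420*√14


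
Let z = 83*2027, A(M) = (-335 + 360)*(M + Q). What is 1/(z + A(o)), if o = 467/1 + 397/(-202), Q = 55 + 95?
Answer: 202/37090607 ≈ 5.4461e-6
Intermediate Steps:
Q = 150
o = 93937/202 (o = 467*1 + 397*(-1/202) = 467 - 397/202 = 93937/202 ≈ 465.03)
A(M) = 3750 + 25*M (A(M) = (-335 + 360)*(M + 150) = 25*(150 + M) = 3750 + 25*M)
z = 168241
1/(z + A(o)) = 1/(168241 + (3750 + 25*(93937/202))) = 1/(168241 + (3750 + 2348425/202)) = 1/(168241 + 3105925/202) = 1/(37090607/202) = 202/37090607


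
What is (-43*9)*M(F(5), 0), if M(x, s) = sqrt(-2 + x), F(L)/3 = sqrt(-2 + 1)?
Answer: -387*sqrt(-2 + 3*I) ≈ -346.74 - 647.9*I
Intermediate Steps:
F(L) = 3*I (F(L) = 3*sqrt(-2 + 1) = 3*sqrt(-1) = 3*I)
(-43*9)*M(F(5), 0) = (-43*9)*sqrt(-2 + 3*I) = -387*sqrt(-2 + 3*I)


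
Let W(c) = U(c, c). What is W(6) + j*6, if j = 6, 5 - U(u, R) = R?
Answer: 35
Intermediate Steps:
U(u, R) = 5 - R
W(c) = 5 - c
W(6) + j*6 = (5 - 1*6) + 6*6 = (5 - 6) + 36 = -1 + 36 = 35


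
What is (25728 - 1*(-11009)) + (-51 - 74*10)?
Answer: 35946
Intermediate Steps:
(25728 - 1*(-11009)) + (-51 - 74*10) = (25728 + 11009) + (-51 - 740) = 36737 - 791 = 35946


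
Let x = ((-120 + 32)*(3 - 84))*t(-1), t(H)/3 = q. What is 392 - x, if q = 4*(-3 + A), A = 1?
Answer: 171464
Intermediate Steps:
q = -8 (q = 4*(-3 + 1) = 4*(-2) = -8)
t(H) = -24 (t(H) = 3*(-8) = -24)
x = -171072 (x = ((-120 + 32)*(3 - 84))*(-24) = -88*(-81)*(-24) = 7128*(-24) = -171072)
392 - x = 392 - 1*(-171072) = 392 + 171072 = 171464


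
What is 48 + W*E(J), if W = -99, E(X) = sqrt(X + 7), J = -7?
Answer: 48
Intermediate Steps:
E(X) = sqrt(7 + X)
48 + W*E(J) = 48 - 99*sqrt(7 - 7) = 48 - 99*sqrt(0) = 48 - 99*0 = 48 + 0 = 48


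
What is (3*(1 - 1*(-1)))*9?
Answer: 54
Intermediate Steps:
(3*(1 - 1*(-1)))*9 = (3*(1 + 1))*9 = (3*2)*9 = 6*9 = 54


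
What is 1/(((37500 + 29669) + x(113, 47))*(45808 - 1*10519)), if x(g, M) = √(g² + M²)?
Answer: 67169/159211955024487 - √14978/159211955024487 ≈ 4.2112e-10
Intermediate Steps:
x(g, M) = √(M² + g²)
1/(((37500 + 29669) + x(113, 47))*(45808 - 1*10519)) = 1/(((37500 + 29669) + √(47² + 113²))*(45808 - 1*10519)) = 1/((67169 + √(2209 + 12769))*(45808 - 10519)) = 1/((67169 + √14978)*35289) = (1/35289)/(67169 + √14978) = 1/(35289*(67169 + √14978))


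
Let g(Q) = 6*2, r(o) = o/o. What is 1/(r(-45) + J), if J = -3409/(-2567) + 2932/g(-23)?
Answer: 7701/1899539 ≈ 0.0040541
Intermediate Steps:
r(o) = 1
g(Q) = 12
J = 1891838/7701 (J = -3409/(-2567) + 2932/12 = -3409*(-1/2567) + 2932*(1/12) = 3409/2567 + 733/3 = 1891838/7701 ≈ 245.66)
1/(r(-45) + J) = 1/(1 + 1891838/7701) = 1/(1899539/7701) = 7701/1899539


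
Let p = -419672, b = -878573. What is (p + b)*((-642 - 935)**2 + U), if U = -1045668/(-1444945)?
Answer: -933042623777959877/288989 ≈ -3.2286e+12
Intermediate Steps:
U = 1045668/1444945 (U = -1045668*(-1/1444945) = 1045668/1444945 ≈ 0.72367)
(p + b)*((-642 - 935)**2 + U) = (-419672 - 878573)*((-642 - 935)**2 + 1045668/1444945) = -1298245*((-1577)**2 + 1045668/1444945) = -1298245*(2486929 + 1045668/1444945) = -1298245*3593476669573/1444945 = -933042623777959877/288989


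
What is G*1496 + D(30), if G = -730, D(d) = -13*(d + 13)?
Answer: -1092639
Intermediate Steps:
D(d) = -169 - 13*d (D(d) = -13*(13 + d) = -169 - 13*d)
G*1496 + D(30) = -730*1496 + (-169 - 13*30) = -1092080 + (-169 - 390) = -1092080 - 559 = -1092639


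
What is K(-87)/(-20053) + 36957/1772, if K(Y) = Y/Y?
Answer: 741096949/35533916 ≈ 20.856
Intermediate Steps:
K(Y) = 1
K(-87)/(-20053) + 36957/1772 = 1/(-20053) + 36957/1772 = 1*(-1/20053) + 36957*(1/1772) = -1/20053 + 36957/1772 = 741096949/35533916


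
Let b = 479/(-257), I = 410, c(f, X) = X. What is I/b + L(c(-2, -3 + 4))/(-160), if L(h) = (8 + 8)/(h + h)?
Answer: -2107879/9580 ≈ -220.03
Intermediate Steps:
L(h) = 8/h (L(h) = 16/((2*h)) = 16*(1/(2*h)) = 8/h)
b = -479/257 (b = 479*(-1/257) = -479/257 ≈ -1.8638)
I/b + L(c(-2, -3 + 4))/(-160) = 410/(-479/257) + (8/(-3 + 4))/(-160) = 410*(-257/479) + (8/1)*(-1/160) = -105370/479 + (8*1)*(-1/160) = -105370/479 + 8*(-1/160) = -105370/479 - 1/20 = -2107879/9580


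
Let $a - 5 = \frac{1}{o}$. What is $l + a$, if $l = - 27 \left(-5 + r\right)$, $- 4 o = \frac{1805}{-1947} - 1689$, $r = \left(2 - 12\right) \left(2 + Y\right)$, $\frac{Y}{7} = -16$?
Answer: $- \frac{24315226373}{822572} \approx -29560.0$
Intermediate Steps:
$Y = -112$ ($Y = 7 \left(-16\right) = -112$)
$r = 1100$ ($r = \left(2 - 12\right) \left(2 - 112\right) = \left(-10\right) \left(-110\right) = 1100$)
$o = \frac{822572}{1947}$ ($o = - \frac{\frac{1805}{-1947} - 1689}{4} = - \frac{1805 \left(- \frac{1}{1947}\right) - 1689}{4} = - \frac{- \frac{1805}{1947} - 1689}{4} = \left(- \frac{1}{4}\right) \left(- \frac{3290288}{1947}\right) = \frac{822572}{1947} \approx 422.48$)
$l = -29565$ ($l = - 27 \left(-5 + 1100\right) = \left(-27\right) 1095 = -29565$)
$a = \frac{4114807}{822572}$ ($a = 5 + \frac{1}{\frac{822572}{1947}} = 5 + \frac{1947}{822572} = \frac{4114807}{822572} \approx 5.0024$)
$l + a = -29565 + \frac{4114807}{822572} = - \frac{24315226373}{822572}$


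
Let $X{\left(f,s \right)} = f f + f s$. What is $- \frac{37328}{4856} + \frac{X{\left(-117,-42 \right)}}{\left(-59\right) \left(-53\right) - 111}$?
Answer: $- \frac{213895}{140824} \approx -1.5189$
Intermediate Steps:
$X{\left(f,s \right)} = f^{2} + f s$
$- \frac{37328}{4856} + \frac{X{\left(-117,-42 \right)}}{\left(-59\right) \left(-53\right) - 111} = - \frac{37328}{4856} + \frac{\left(-117\right) \left(-117 - 42\right)}{\left(-59\right) \left(-53\right) - 111} = \left(-37328\right) \frac{1}{4856} + \frac{\left(-117\right) \left(-159\right)}{3127 - 111} = - \frac{4666}{607} + \frac{18603}{3016} = - \frac{4666}{607} + 18603 \cdot \frac{1}{3016} = - \frac{4666}{607} + \frac{1431}{232} = - \frac{213895}{140824}$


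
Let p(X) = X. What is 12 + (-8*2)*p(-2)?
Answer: 44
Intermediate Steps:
12 + (-8*2)*p(-2) = 12 - 8*2*(-2) = 12 - 16*(-2) = 12 + 32 = 44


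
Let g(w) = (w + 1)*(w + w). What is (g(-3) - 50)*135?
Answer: -5130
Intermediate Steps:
g(w) = 2*w*(1 + w) (g(w) = (1 + w)*(2*w) = 2*w*(1 + w))
(g(-3) - 50)*135 = (2*(-3)*(1 - 3) - 50)*135 = (2*(-3)*(-2) - 50)*135 = (12 - 50)*135 = -38*135 = -5130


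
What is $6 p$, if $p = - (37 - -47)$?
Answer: $-504$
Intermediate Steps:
$p = -84$ ($p = - (37 + 47) = \left(-1\right) 84 = -84$)
$6 p = 6 \left(-84\right) = -504$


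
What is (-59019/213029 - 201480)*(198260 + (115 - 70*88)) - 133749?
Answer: -8250115790220606/213029 ≈ -3.8728e+10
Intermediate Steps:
(-59019/213029 - 201480)*(198260 + (115 - 70*88)) - 133749 = (-59019*1/213029 - 201480)*(198260 + (115 - 6160)) - 133749 = (-59019/213029 - 201480)*(198260 - 6045) - 133749 = -42921141939/213029*192215 - 133749 = -8250087297804885/213029 - 133749 = -8250115790220606/213029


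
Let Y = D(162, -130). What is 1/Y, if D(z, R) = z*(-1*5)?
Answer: -1/810 ≈ -0.0012346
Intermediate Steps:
D(z, R) = -5*z (D(z, R) = z*(-5) = -5*z)
Y = -810 (Y = -5*162 = -810)
1/Y = 1/(-810) = -1/810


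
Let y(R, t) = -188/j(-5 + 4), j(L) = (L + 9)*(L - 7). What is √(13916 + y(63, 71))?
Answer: √222703/4 ≈ 117.98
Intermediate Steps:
j(L) = (-7 + L)*(9 + L) (j(L) = (9 + L)*(-7 + L) = (-7 + L)*(9 + L))
y(R, t) = 47/16 (y(R, t) = -188/(-63 + (-5 + 4)² + 2*(-5 + 4)) = -188/(-63 + (-1)² + 2*(-1)) = -188/(-63 + 1 - 2) = -188/(-64) = -188*(-1/64) = 47/16)
√(13916 + y(63, 71)) = √(13916 + 47/16) = √(222703/16) = √222703/4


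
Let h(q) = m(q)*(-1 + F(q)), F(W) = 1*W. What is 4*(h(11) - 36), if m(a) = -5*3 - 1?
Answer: -784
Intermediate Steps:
F(W) = W
m(a) = -16 (m(a) = -15 - 1 = -16)
h(q) = 16 - 16*q (h(q) = -16*(-1 + q) = 16 - 16*q)
4*(h(11) - 36) = 4*((16 - 16*11) - 36) = 4*((16 - 176) - 36) = 4*(-160 - 36) = 4*(-196) = -784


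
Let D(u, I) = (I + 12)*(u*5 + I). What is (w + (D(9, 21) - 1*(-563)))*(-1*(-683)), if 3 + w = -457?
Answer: 1557923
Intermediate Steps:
w = -460 (w = -3 - 457 = -460)
D(u, I) = (12 + I)*(I + 5*u) (D(u, I) = (12 + I)*(5*u + I) = (12 + I)*(I + 5*u))
(w + (D(9, 21) - 1*(-563)))*(-1*(-683)) = (-460 + ((21**2 + 12*21 + 60*9 + 5*21*9) - 1*(-563)))*(-1*(-683)) = (-460 + ((441 + 252 + 540 + 945) + 563))*683 = (-460 + (2178 + 563))*683 = (-460 + 2741)*683 = 2281*683 = 1557923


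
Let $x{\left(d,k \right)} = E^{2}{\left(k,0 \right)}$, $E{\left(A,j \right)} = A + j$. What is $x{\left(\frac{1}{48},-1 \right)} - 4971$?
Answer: $-4970$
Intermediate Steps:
$x{\left(d,k \right)} = k^{2}$ ($x{\left(d,k \right)} = \left(k + 0\right)^{2} = k^{2}$)
$x{\left(\frac{1}{48},-1 \right)} - 4971 = \left(-1\right)^{2} - 4971 = 1 - 4971 = -4970$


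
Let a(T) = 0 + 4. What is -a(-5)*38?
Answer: -152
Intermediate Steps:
a(T) = 4
-a(-5)*38 = -1*4*38 = -4*38 = -152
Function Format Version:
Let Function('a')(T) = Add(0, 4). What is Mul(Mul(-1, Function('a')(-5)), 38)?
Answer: -152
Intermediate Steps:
Function('a')(T) = 4
Mul(Mul(-1, Function('a')(-5)), 38) = Mul(Mul(-1, 4), 38) = Mul(-4, 38) = -152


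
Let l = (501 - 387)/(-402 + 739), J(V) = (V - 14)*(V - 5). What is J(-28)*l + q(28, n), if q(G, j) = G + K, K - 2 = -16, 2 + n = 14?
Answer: 162722/337 ≈ 482.85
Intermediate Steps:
n = 12 (n = -2 + 14 = 12)
K = -14 (K = 2 - 16 = -14)
q(G, j) = -14 + G (q(G, j) = G - 14 = -14 + G)
J(V) = (-14 + V)*(-5 + V)
l = 114/337 ≈ 0.33828
J(-28)*l + q(28, n) = (70 + (-28)² - 19*(-28))*(114/337) + (-14 + 28) = (70 + 784 + 532)*(114/337) + 14 = 1386*(114/337) + 14 = 158004/337 + 14 = 162722/337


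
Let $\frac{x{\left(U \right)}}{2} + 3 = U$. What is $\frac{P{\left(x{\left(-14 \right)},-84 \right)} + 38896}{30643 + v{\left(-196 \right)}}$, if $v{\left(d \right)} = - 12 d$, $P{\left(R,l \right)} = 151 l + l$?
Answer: $\frac{26128}{32995} \approx 0.79188$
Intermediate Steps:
$x{\left(U \right)} = -6 + 2 U$
$P{\left(R,l \right)} = 152 l$
$\frac{P{\left(x{\left(-14 \right)},-84 \right)} + 38896}{30643 + v{\left(-196 \right)}} = \frac{152 \left(-84\right) + 38896}{30643 - -2352} = \frac{-12768 + 38896}{30643 + 2352} = \frac{26128}{32995}$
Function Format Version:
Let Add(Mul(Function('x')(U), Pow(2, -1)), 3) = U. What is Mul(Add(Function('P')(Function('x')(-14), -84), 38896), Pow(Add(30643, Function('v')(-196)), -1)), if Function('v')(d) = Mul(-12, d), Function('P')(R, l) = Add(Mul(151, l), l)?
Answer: Rational(26128, 32995) ≈ 0.79188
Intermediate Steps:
Function('x')(U) = Add(-6, Mul(2, U))
Function('P')(R, l) = Mul(152, l)
Mul(Add(Function('P')(Function('x')(-14), -84), 38896), Pow(Add(30643, Function('v')(-196)), -1)) = Mul(Add(Mul(152, -84), 38896), Pow(Add(30643, Mul(-12, -196)), -1)) = Mul(Add(-12768, 38896), Pow(Add(30643, 2352), -1)) = Mul(26128, Pow(32995, -1)) = Mul(26128, Rational(1, 32995)) = Rational(26128, 32995)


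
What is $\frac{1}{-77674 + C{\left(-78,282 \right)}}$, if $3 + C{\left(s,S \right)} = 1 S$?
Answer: $- \frac{1}{77395} \approx -1.2921 \cdot 10^{-5}$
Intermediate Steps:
$C{\left(s,S \right)} = -3 + S$ ($C{\left(s,S \right)} = -3 + 1 S = -3 + S$)
$\frac{1}{-77674 + C{\left(-78,282 \right)}} = \frac{1}{-77674 + \left(-3 + 282\right)} = \frac{1}{-77674 + 279} = \frac{1}{-77395} = - \frac{1}{77395}$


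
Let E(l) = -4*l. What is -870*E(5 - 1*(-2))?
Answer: 24360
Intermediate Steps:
-870*E(5 - 1*(-2)) = -(-3480)*(5 - 1*(-2)) = -(-3480)*(5 + 2) = -(-3480)*7 = -870*(-28) = 24360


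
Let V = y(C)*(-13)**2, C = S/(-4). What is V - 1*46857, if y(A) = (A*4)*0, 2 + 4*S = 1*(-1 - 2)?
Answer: -46857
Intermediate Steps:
S = -5/4 (S = -1/2 + (1*(-1 - 2))/4 = -1/2 + (1*(-3))/4 = -1/2 + (1/4)*(-3) = -1/2 - 3/4 = -5/4 ≈ -1.2500)
C = 5/16 (C = -5/4/(-4) = -5/4*(-1/4) = 5/16 ≈ 0.31250)
y(A) = 0 (y(A) = (4*A)*0 = 0)
V = 0 (V = 0*(-13)**2 = 0*169 = 0)
V - 1*46857 = 0 - 1*46857 = 0 - 46857 = -46857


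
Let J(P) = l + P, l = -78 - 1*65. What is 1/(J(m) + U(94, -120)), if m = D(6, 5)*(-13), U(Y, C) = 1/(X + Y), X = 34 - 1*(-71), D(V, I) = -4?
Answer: -199/18108 ≈ -0.010990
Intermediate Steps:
X = 105 (X = 34 + 71 = 105)
U(Y, C) = 1/(105 + Y)
m = 52 (m = -4*(-13) = 52)
l = -143 (l = -78 - 65 = -143)
J(P) = -143 + P
1/(J(m) + U(94, -120)) = 1/((-143 + 52) + 1/(105 + 94)) = 1/(-91 + 1/199) = 1/(-18108/199) = -199/18108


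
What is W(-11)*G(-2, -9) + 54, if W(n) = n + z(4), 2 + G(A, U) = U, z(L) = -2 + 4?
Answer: 153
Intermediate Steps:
z(L) = 2
G(A, U) = -2 + U
W(n) = 2 + n (W(n) = n + 2 = 2 + n)
W(-11)*G(-2, -9) + 54 = (2 - 11)*(-2 - 9) + 54 = -9*(-11) + 54 = 99 + 54 = 153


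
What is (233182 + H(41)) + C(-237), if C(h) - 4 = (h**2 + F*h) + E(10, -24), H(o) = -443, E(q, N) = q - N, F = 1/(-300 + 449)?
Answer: 43052717/149 ≈ 2.8894e+5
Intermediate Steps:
F = 1/149 ≈ 0.0067114
C(h) = 38 + h**2 + h/149 (C(h) = 4 + ((h**2 + h/149) + (10 - 1*(-24))) = 4 + ((h**2 + h/149) + (10 + 24)) = 4 + ((h**2 + h/149) + 34) = 4 + (34 + h**2 + h/149) = 38 + h**2 + h/149)
(233182 + H(41)) + C(-237) = (233182 - 443) + (38 + (-237)**2 + (1/149)*(-237)) = 232739 + (38 + 56169 - 237/149) = 232739 + 8374606/149 = 43052717/149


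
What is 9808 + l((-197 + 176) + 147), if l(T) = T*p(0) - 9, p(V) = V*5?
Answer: 9799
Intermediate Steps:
p(V) = 5*V
l(T) = -9 (l(T) = T*(5*0) - 9 = T*0 - 9 = 0 - 9 = -9)
9808 + l((-197 + 176) + 147) = 9808 - 9 = 9799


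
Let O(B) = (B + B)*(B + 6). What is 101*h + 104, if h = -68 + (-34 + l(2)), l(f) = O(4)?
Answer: -2118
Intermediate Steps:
O(B) = 2*B*(6 + B) (O(B) = (2*B)*(6 + B) = 2*B*(6 + B))
l(f) = 80 (l(f) = 2*4*(6 + 4) = 2*4*10 = 80)
h = -22 (h = -68 + (-34 + 80) = -68 + 46 = -22)
101*h + 104 = 101*(-22) + 104 = -2222 + 104 = -2118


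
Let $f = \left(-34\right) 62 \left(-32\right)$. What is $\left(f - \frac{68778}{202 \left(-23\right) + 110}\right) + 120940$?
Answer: $\frac{47479613}{252} \approx 1.8841 \cdot 10^{5}$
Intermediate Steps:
$f = 67456$ ($f = \left(-2108\right) \left(-32\right) = 67456$)
$\left(f - \frac{68778}{202 \left(-23\right) + 110}\right) + 120940 = \left(67456 - \frac{68778}{202 \left(-23\right) + 110}\right) + 120940 = \left(67456 - \frac{68778}{-4646 + 110}\right) + 120940 = \left(67456 - \frac{68778}{-4536}\right) + 120940 = \left(67456 - - \frac{3821}{252}\right) + 120940 = \left(67456 + \frac{3821}{252}\right) + 120940 = \frac{17002733}{252} + 120940 = \frac{47479613}{252}$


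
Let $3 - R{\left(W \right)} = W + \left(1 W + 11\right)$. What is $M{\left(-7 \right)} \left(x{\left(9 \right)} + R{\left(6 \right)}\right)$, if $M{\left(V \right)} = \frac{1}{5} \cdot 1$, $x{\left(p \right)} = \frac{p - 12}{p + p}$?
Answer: $- \frac{121}{30} \approx -4.0333$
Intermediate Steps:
$x{\left(p \right)} = \frac{-12 + p}{2 p}$
$M{\left(V \right)} = \frac{1}{5}$ ($M{\left(V \right)} = \frac{1}{5} \cdot 1 = \frac{1}{5}$)
$R{\left(W \right)} = -8 - 2 W$ ($R{\left(W \right)} = 3 - \left(W + \left(1 W + 11\right)\right) = 3 - \left(W + \left(W + 11\right)\right) = 3 - \left(W + \left(11 + W\right)\right) = 3 - \left(11 + 2 W\right) = -8 - 2 W$)
$M{\left(-7 \right)} \left(x{\left(9 \right)} + R{\left(6 \right)}\right) = \frac{\frac{-12 + 9}{2 \cdot 9} - 20}{5} = \frac{\frac{1}{2} \cdot \frac{1}{9} \left(-3\right) - 20}{5} = \frac{- \frac{1}{6} - 20}{5} = \frac{1}{5} \left(- \frac{121}{6}\right) = - \frac{121}{30}$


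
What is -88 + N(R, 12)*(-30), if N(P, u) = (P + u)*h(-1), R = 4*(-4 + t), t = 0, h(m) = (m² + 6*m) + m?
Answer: -808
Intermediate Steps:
h(m) = m² + 7*m
R = -16 (R = 4*(-4 + 0) = 4*(-4) = -16)
N(P, u) = -6*P - 6*u (N(P, u) = (P + u)*(-(7 - 1)) = (P + u)*(-1*6) = (P + u)*(-6) = -6*P - 6*u)
-88 + N(R, 12)*(-30) = -88 + (-6*(-16) - 6*12)*(-30) = -88 + (96 - 72)*(-30) = -88 + 24*(-30) = -88 - 720 = -808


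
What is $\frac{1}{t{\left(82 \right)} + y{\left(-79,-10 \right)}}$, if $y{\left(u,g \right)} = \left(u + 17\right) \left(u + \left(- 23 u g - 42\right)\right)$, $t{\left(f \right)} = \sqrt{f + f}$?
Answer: $\frac{567021}{643025628800} - \frac{\sqrt{41}}{643025628800} \approx 8.8179 \cdot 10^{-7}$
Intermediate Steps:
$t{\left(f \right)} = \sqrt{2} \sqrt{f}$ ($t{\left(f \right)} = \sqrt{2 f} = \sqrt{2} \sqrt{f}$)
$y{\left(u,g \right)} = \left(17 + u\right) \left(-42 + u - 23 g u\right)$ ($y{\left(u,g \right)} = \left(17 + u\right) \left(u - \left(42 + 23 g u\right)\right) = \left(17 + u\right) \left(-42 + u - 23 g u\right)$)
$\frac{1}{t{\left(82 \right)} + y{\left(-79,-10 \right)}} = \frac{1}{\sqrt{2} \sqrt{82} - \left(-1261 - 1441671 + 308890\right)} = \frac{1}{2 \sqrt{41} - \left(301388 - 1435430\right)} = \frac{1}{2 \sqrt{41} + \left(-714 + 6241 + 1975 - 308890 + 1435430\right)} = \frac{1}{2 \sqrt{41} + 1134042} = \frac{1}{1134042 + 2 \sqrt{41}}$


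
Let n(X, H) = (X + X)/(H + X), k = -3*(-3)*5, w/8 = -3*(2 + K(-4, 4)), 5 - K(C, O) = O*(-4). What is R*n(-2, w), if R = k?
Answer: 90/277 ≈ 0.32491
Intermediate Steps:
K(C, O) = 5 + 4*O (K(C, O) = 5 - O*(-4) = 5 - (-4)*O = 5 + 4*O)
w = -552 (w = 8*(-3*(2 + (5 + 4*4))) = 8*(-3*(2 + (5 + 16))) = 8*(-3*(2 + 21)) = 8*(-3*23) = 8*(-69) = -552)
k = 45 (k = 9*5 = 45)
n(X, H) = 2*X/(H + X) (n(X, H) = (2*X)/(H + X) = 2*X/(H + X))
R = 45
R*n(-2, w) = 45*(2*(-2)/(-552 - 2)) = 45*(2*(-2)/(-554)) = 45*(2*(-2)*(-1/554)) = 45*(2/277) = 90/277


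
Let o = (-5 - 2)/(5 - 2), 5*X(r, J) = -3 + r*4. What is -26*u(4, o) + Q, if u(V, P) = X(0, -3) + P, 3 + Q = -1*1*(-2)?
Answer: 1129/15 ≈ 75.267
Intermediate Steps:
X(r, J) = -3/5 + 4*r/5 (X(r, J) = (-3 + r*4)/5 = (-3 + 4*r)/5 = -3/5 + 4*r/5)
o = -7/3 ≈ -2.3333
Q = -1 (Q = -3 - 1*1*(-2) = -3 - 1*(-2) = -3 + 2 = -1)
u(V, P) = -3/5 + P (u(V, P) = (-3/5 + (4/5)*0) + P = (-3/5 + 0) + P = -3/5 + P)
-26*u(4, o) + Q = -26*(-3/5 - 7/3) - 1 = -26*(-44/15) - 1 = 1144/15 - 1 = 1129/15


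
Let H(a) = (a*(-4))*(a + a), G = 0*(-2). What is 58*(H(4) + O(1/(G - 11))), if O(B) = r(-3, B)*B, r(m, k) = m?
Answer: -81490/11 ≈ -7408.2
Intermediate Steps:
G = 0
H(a) = -8*a² (H(a) = (-4*a)*(2*a) = -8*a²)
O(B) = -3*B
58*(H(4) + O(1/(G - 11))) = 58*(-8*4² - 3/(0 - 11)) = 58*(-8*16 - 3/(-11)) = 58*(-128 - 3*(-1/11)) = 58*(-128 + 3/11) = 58*(-1405/11) = -81490/11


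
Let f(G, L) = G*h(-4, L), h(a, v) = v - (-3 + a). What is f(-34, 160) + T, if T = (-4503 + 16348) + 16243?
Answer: 22410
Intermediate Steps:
h(a, v) = 3 + v - a (h(a, v) = v + (3 - a) = 3 + v - a)
f(G, L) = G*(7 + L) (f(G, L) = G*(3 + L - 1*(-4)) = G*(3 + L + 4) = G*(7 + L))
T = 28088 (T = 11845 + 16243 = 28088)
f(-34, 160) + T = -34*(7 + 160) + 28088 = -34*167 + 28088 = -5678 + 28088 = 22410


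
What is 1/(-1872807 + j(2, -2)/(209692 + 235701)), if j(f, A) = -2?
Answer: -445393/834135128153 ≈ -5.3396e-7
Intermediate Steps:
1/(-1872807 + j(2, -2)/(209692 + 235701)) = 1/(-1872807 - 2/(209692 + 235701)) = 1/(-1872807 - 2/445393) = 1/(-834135128153/445393) = -445393/834135128153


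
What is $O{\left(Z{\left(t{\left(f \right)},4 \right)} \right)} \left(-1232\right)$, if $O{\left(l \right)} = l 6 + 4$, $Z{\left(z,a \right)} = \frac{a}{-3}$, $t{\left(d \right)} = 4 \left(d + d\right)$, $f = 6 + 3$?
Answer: $4928$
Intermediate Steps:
$f = 9$
$t{\left(d \right)} = 8 d$ ($t{\left(d \right)} = 4 \cdot 2 d = 8 d$)
$Z{\left(z,a \right)} = - \frac{a}{3}$ ($Z{\left(z,a \right)} = a \left(- \frac{1}{3}\right) = - \frac{a}{3}$)
$O{\left(l \right)} = 4 + 6 l$ ($O{\left(l \right)} = 6 l + 4 = 4 + 6 l$)
$O{\left(Z{\left(t{\left(f \right)},4 \right)} \right)} \left(-1232\right) = \left(4 + 6 \left(\left(- \frac{1}{3}\right) 4\right)\right) \left(-1232\right) = \left(4 + 6 \left(- \frac{4}{3}\right)\right) \left(-1232\right) = \left(4 - 8\right) \left(-1232\right) = \left(-4\right) \left(-1232\right) = 4928$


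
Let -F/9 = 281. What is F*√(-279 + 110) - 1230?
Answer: -1230 - 32877*I ≈ -1230.0 - 32877.0*I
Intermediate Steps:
F = -2529 (F = -9*281 = -2529)
F*√(-279 + 110) - 1230 = -2529*√(-279 + 110) - 1230 = -32877*I - 1230 = -1230 - 32877*I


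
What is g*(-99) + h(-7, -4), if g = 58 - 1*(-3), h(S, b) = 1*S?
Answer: -6046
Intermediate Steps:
h(S, b) = S
g = 61 (g = 58 + 3 = 61)
g*(-99) + h(-7, -4) = 61*(-99) - 7 = -6039 - 7 = -6046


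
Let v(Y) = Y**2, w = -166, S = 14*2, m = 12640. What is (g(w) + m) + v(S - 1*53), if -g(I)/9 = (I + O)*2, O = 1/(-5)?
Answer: 81283/5 ≈ 16257.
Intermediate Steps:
S = 28
O = -1/5 ≈ -0.20000
g(I) = 18/5 - 18*I (g(I) = -9*(I - 1/5)*2 = -9*(-1/5 + I)*2 = -9*(-2/5 + 2*I) = 18/5 - 18*I)
(g(w) + m) + v(S - 1*53) = ((18/5 - 18*(-166)) + 12640) + (28 - 1*53)**2 = ((18/5 + 2988) + 12640) + (28 - 53)**2 = (14958/5 + 12640) + (-25)**2 = 78158/5 + 625 = 81283/5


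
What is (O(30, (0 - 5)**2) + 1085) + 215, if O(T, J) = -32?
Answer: 1268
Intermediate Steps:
(O(30, (0 - 5)**2) + 1085) + 215 = (-32 + 1085) + 215 = 1053 + 215 = 1268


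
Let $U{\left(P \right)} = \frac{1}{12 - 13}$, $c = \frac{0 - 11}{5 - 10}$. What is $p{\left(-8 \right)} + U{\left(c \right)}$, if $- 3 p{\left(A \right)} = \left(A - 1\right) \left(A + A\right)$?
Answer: $-49$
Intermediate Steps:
$p{\left(A \right)} = - \frac{2 A \left(-1 + A\right)}{3}$ ($p{\left(A \right)} = - \frac{\left(A - 1\right) \left(A + A\right)}{3} = - \frac{\left(-1 + A\right) 2 A}{3} = - \frac{2 A \left(-1 + A\right)}{3}$)
$c = \frac{11}{5}$ ($c = - \frac{11}{-5} = \left(-11\right) \left(- \frac{1}{5}\right) = \frac{11}{5} \approx 2.2$)
$U{\left(P \right)} = -1$ ($U{\left(P \right)} = \frac{1}{-1} = -1$)
$p{\left(-8 \right)} + U{\left(c \right)} = \frac{2}{3} \left(-8\right) \left(1 - -8\right) - 1 = \frac{2}{3} \left(-8\right) \left(1 + 8\right) - 1 = \frac{2}{3} \left(-8\right) 9 - 1 = -48 - 1 = -49$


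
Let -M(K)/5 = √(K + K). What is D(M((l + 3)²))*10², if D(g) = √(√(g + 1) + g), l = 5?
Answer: 100*√(√(1 - 40*√2) - 40*√2) ≈ 49.449 + 753.74*I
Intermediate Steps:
M(K) = -5*√2*√K (M(K) = -5*√(K + K) = -5*√2*√K)
D(g) = √(g + √(1 + g)) (D(g) = √(√(1 + g) + g) = √(g + √(1 + g)))
D(M((l + 3)²))*10² = √(-5*√2*√((5 + 3)²) + √(1 - 5*√2*√((5 + 3)²)))*10² = √(-5*√2*√(8²) + √(1 - 5*√2*√(8²)))*100 = √(-5*√2*√64 + √(1 - 5*√2*√64))*100 = √(-5*√2*8 + √(1 - 5*√2*8))*100 = √(-40*√2 + √(1 - 40*√2))*100 = √(√(1 - 40*√2) - 40*√2)*100 = 100*√(√(1 - 40*√2) - 40*√2)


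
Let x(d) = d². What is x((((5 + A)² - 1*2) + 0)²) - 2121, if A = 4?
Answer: 38947960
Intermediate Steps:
x((((5 + A)² - 1*2) + 0)²) - 2121 = ((((5 + 4)² - 1*2) + 0)²)² - 2121 = (((9² - 2) + 0)²)² - 2121 = (((81 - 2) + 0)²)² - 2121 = ((79 + 0)²)² - 2121 = (79²)² - 2121 = 6241² - 2121 = 38950081 - 2121 = 38947960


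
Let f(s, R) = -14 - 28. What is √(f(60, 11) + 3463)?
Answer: √3421 ≈ 58.489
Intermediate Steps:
f(s, R) = -42
√(f(60, 11) + 3463) = √(-42 + 3463) = √3421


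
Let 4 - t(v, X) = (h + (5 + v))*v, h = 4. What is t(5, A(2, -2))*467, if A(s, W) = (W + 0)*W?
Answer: -30822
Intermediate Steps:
A(s, W) = W² (A(s, W) = W*W = W²)
t(v, X) = 4 - v*(9 + v) (t(v, X) = 4 - (4 + (5 + v))*v = 4 - (9 + v)*v = 4 - v*(9 + v))
t(5, A(2, -2))*467 = (4 - 1*5² - 9*5)*467 = (4 - 1*25 - 45)*467 = (4 - 25 - 45)*467 = -66*467 = -30822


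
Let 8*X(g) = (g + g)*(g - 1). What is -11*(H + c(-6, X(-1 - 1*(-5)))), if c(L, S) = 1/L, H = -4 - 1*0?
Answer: 275/6 ≈ 45.833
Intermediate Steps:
X(g) = g*(-1 + g)/4 (X(g) = ((g + g)*(g - 1))/8 = ((2*g)*(-1 + g))/8 = (2*g*(-1 + g))/8 = g*(-1 + g)/4)
H = -4 (H = -4 + 0 = -4)
-11*(H + c(-6, X(-1 - 1*(-5)))) = -11*(-4 + 1/(-6)) = -11*(-4 - 1/6) = -11*(-25/6) = 275/6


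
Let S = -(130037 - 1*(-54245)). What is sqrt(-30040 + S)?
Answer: I*sqrt(214322) ≈ 462.95*I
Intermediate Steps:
S = -184282 (S = -(130037 + 54245) = -1*184282 = -184282)
sqrt(-30040 + S) = sqrt(-30040 - 184282) = sqrt(-214322) = I*sqrt(214322)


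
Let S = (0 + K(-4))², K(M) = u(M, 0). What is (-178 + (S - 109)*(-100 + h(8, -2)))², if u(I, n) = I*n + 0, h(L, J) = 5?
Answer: 103571329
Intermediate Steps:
u(I, n) = I*n
K(M) = 0 (K(M) = M*0 = 0)
S = 0 (S = (0 + 0)² = 0² = 0)
(-178 + (S - 109)*(-100 + h(8, -2)))² = (-178 + (0 - 109)*(-100 + 5))² = (-178 - 109*(-95))² = (-178 + 10355)² = 10177² = 103571329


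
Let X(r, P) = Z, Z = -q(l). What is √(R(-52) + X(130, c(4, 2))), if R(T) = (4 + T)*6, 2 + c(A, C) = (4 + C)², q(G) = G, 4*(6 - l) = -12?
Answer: 3*I*√33 ≈ 17.234*I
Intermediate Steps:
l = 9 (l = 6 - ¼*(-12) = 6 + 3 = 9)
Z = -9 (Z = -1*9 = -9)
c(A, C) = -2 + (4 + C)²
R(T) = 24 + 6*T
X(r, P) = -9
√(R(-52) + X(130, c(4, 2))) = √((24 + 6*(-52)) - 9) = √((24 - 312) - 9) = √(-288 - 9) = √(-297) = 3*I*√33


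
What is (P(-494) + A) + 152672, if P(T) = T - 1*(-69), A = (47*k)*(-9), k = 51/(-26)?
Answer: 3979995/26 ≈ 1.5308e+5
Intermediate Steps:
k = -51/26 (k = 51*(-1/26) = -51/26 ≈ -1.9615)
A = 21573/26 (A = (47*(-51/26))*(-9) = -2397/26*(-9) = 21573/26 ≈ 829.73)
P(T) = 69 + T (P(T) = T + 69 = 69 + T)
(P(-494) + A) + 152672 = ((69 - 494) + 21573/26) + 152672 = (-425 + 21573/26) + 152672 = 10523/26 + 152672 = 3979995/26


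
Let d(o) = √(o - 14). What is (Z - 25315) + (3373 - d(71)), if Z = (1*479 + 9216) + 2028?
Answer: -10219 - √57 ≈ -10227.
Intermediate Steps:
Z = 11723 (Z = (479 + 9216) + 2028 = 9695 + 2028 = 11723)
d(o) = √(-14 + o)
(Z - 25315) + (3373 - d(71)) = (11723 - 25315) + (3373 - √(-14 + 71)) = -13592 + (3373 - √57) = -10219 - √57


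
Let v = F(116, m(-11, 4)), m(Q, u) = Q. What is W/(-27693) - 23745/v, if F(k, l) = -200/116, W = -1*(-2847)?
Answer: 1271293061/92310 ≈ 13772.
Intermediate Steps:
W = 2847
F(k, l) = -50/29 (F(k, l) = -200*1/116 = -50/29)
v = -50/29 ≈ -1.7241
W/(-27693) - 23745/v = 2847/(-27693) - 23745/(-50/29) = 2847*(-1/27693) - 23745*(-29/50) = -949/9231 + 137721/10 = 1271293061/92310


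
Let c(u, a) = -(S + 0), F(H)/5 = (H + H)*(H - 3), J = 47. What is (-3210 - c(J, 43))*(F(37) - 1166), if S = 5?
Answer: -36581870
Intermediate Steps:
F(H) = 10*H*(-3 + H) (F(H) = 5*((H + H)*(H - 3)) = 5*((2*H)*(-3 + H)) = 5*(2*H*(-3 + H)) = 10*H*(-3 + H))
c(u, a) = -5 (c(u, a) = -(5 + 0) = -1*5 = -5)
(-3210 - c(J, 43))*(F(37) - 1166) = (-3210 - 1*(-5))*(10*37*(-3 + 37) - 1166) = (-3210 + 5)*(10*37*34 - 1166) = -3205*(12580 - 1166) = -3205*11414 = -36581870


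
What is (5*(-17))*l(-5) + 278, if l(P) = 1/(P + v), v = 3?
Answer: 641/2 ≈ 320.50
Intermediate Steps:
l(P) = 1/(3 + P) (l(P) = 1/(P + 3) = 1/(3 + P))
(5*(-17))*l(-5) + 278 = (5*(-17))/(3 - 5) + 278 = -85/(-2) + 278 = -85*(-½) + 278 = 85/2 + 278 = 641/2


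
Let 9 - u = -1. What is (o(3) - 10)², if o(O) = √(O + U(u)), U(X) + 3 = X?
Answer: (10 - √10)² ≈ 46.754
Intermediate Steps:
u = 10 (u = 9 - 1*(-1) = 9 + 1 = 10)
U(X) = -3 + X
o(O) = √(7 + O) (o(O) = √(O + (-3 + 10)) = √(O + 7) = √(7 + O))
(o(3) - 10)² = (√(7 + 3) - 10)² = (√10 - 10)² = (-10 + √10)²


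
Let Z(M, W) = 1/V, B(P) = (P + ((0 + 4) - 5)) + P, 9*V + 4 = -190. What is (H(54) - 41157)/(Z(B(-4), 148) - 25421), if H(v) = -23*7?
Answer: 8015692/4931683 ≈ 1.6253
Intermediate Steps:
V = -194/9 (V = -4/9 + (1/9)*(-190) = -4/9 - 190/9 = -194/9 ≈ -21.556)
H(v) = -161
B(P) = -1 + 2*P (B(P) = (P + (4 - 5)) + P = (P - 1) + P = (-1 + P) + P = -1 + 2*P)
Z(M, W) = -9/194 (Z(M, W) = 1/(-194/9) = -9/194)
(H(54) - 41157)/(Z(B(-4), 148) - 25421) = (-161 - 41157)/(-9/194 - 25421) = -41318/(-4931683/194) = -41318*(-194/4931683) = 8015692/4931683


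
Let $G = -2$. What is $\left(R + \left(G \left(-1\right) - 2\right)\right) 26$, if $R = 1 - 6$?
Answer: $-130$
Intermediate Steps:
$R = -5$ ($R = 1 - 6 = -5$)
$\left(R + \left(G \left(-1\right) - 2\right)\right) 26 = \left(-5 - 0\right) 26 = \left(-5 + \left(2 - 2\right)\right) 26 = \left(-5 + 0\right) 26 = \left(-5\right) 26 = -130$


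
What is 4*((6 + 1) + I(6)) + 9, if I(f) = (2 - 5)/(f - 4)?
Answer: 31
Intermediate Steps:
I(f) = -3/(-4 + f)
4*((6 + 1) + I(6)) + 9 = 4*((6 + 1) - 3/(-4 + 6)) + 9 = 4*(7 - 3/2) + 9 = 4*(11/2) + 9 = 22 + 9 = 31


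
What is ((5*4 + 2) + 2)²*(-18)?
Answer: -10368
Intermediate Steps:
((5*4 + 2) + 2)²*(-18) = ((20 + 2) + 2)²*(-18) = (22 + 2)²*(-18) = 24²*(-18) = 576*(-18) = -10368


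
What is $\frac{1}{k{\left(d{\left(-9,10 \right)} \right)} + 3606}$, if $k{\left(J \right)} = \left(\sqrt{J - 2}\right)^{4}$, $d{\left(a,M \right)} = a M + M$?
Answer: $\frac{1}{10330} \approx 9.6805 \cdot 10^{-5}$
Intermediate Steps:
$d{\left(a,M \right)} = M + M a$ ($d{\left(a,M \right)} = M a + M = M + M a$)
$k{\left(J \right)} = \left(-2 + J\right)^{2}$ ($k{\left(J \right)} = \left(\sqrt{-2 + J}\right)^{4} = \left(-2 + J\right)^{2}$)
$\frac{1}{k{\left(d{\left(-9,10 \right)} \right)} + 3606} = \frac{1}{\left(-2 + 10 \left(1 - 9\right)\right)^{2} + 3606} = \frac{1}{\left(-2 + 10 \left(-8\right)\right)^{2} + 3606} = \frac{1}{\left(-2 - 80\right)^{2} + 3606} = \frac{1}{\left(-82\right)^{2} + 3606} = \frac{1}{6724 + 3606} = \frac{1}{10330}$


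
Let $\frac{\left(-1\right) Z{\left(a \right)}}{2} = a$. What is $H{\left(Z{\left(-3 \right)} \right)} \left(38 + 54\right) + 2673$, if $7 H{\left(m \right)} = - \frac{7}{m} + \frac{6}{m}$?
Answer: $\frac{56087}{21} \approx 2670.8$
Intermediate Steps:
$Z{\left(a \right)} = - 2 a$
$H{\left(m \right)} = - \frac{1}{7 m}$ ($H{\left(m \right)} = \frac{- \frac{7}{m} + \frac{6}{m}}{7} = \frac{\left(-1\right) \frac{1}{m}}{7} = - \frac{1}{7 m}$)
$H{\left(Z{\left(-3 \right)} \right)} \left(38 + 54\right) + 2673 = - \frac{1}{7 \left(\left(-2\right) \left(-3\right)\right)} \left(38 + 54\right) + 2673 = - \frac{1}{7 \cdot 6} \cdot 92 + 2673 = \left(- \frac{1}{7}\right) \frac{1}{6} \cdot 92 + 2673 = \left(- \frac{1}{42}\right) 92 + 2673 = - \frac{46}{21} + 2673 = \frac{56087}{21}$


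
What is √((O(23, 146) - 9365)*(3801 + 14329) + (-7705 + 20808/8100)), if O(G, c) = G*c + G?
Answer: I*√24411965047/15 ≈ 10416.0*I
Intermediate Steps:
O(G, c) = G + G*c
√((O(23, 146) - 9365)*(3801 + 14329) + (-7705 + 20808/8100)) = √((23*(1 + 146) - 9365)*(3801 + 14329) + (-7705 + 20808/8100)) = √((23*147 - 9365)*18130 + (-7705 + 20808*(1/8100))) = √((3381 - 9365)*18130 + (-7705 + 578/225)) = √(-5984*18130 - 1733047/225) = √(-108489920 - 1733047/225) = √(-24411965047/225) = I*√24411965047/15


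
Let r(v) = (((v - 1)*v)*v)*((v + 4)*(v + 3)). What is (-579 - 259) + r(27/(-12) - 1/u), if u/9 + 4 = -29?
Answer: -2034238318013626229/2366367560967168 ≈ -859.65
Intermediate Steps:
u = -297 (u = -36 + 9*(-29) = -36 - 261 = -297)
r(v) = v**2*(-1 + v)*(3 + v)*(4 + v) (r(v) = (((-1 + v)*v)*v)*((4 + v)*(3 + v)) = ((v*(-1 + v))*v)*((3 + v)*(4 + v)) = (v**2*(-1 + v))*((3 + v)*(4 + v)) = v**2*(-1 + v)*(3 + v)*(4 + v))
(-579 - 259) + r(27/(-12) - 1/u) = (-579 - 259) + (27/(-12) - 1/(-297))**2*(-12 + (27/(-12) - 1/(-297))**3 + 5*(27/(-12) - 1/(-297)) + 6*(27/(-12) - 1/(-297))**2) = -838 + (27*(-1/12) - 1*(-1/297))**2*(-12 + (27*(-1/12) - 1*(-1/297))**3 + 5*(27*(-1/12) - 1*(-1/297)) + 6*(27*(-1/12) - 1*(-1/297))**2) = -838 + (-9/4 + 1/297)**2*(-12 + (-9/4 + 1/297)**3 + 5*(-9/4 + 1/297) + 6*(-9/4 + 1/297)**2) = -838 + (-2669/1188)**2*(-12 + (-2669/1188)**3 + 5*(-2669/1188) + 6*(-2669/1188)**2) = -838 + 7123561*(-12 - 19012784309/1676676672 - 13345/1188 + 6*(7123561/1411344))/1411344 = -838 + 7123561*(-12 - 19012784309/1676676672 - 13345/1188 + 7123561/235224)/1411344 = -838 + (7123561/1411344)*(-7190547245/1676676672) = -838 - 51222301923139445/2366367560967168 = -2034238318013626229/2366367560967168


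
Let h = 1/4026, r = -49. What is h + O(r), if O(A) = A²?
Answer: 9666427/4026 ≈ 2401.0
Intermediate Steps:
h = 1/4026 ≈ 0.00024839
h + O(r) = 1/4026 + (-49)² = 1/4026 + 2401 = 9666427/4026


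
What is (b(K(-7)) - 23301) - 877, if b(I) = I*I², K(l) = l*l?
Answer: 93471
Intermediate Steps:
K(l) = l²
b(I) = I³
(b(K(-7)) - 23301) - 877 = (((-7)²)³ - 23301) - 877 = (49³ - 23301) - 877 = (117649 - 23301) - 877 = 94348 - 877 = 93471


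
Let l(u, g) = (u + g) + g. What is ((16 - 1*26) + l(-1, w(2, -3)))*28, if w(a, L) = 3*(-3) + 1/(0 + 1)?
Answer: -756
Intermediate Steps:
w(a, L) = -8 (w(a, L) = -9 + 1/1 = -9 + 1 = -8)
l(u, g) = u + 2*g (l(u, g) = (g + u) + g = u + 2*g)
((16 - 1*26) + l(-1, w(2, -3)))*28 = ((16 - 1*26) + (-1 + 2*(-8)))*28 = ((16 - 26) + (-1 - 16))*28 = (-10 - 17)*28 = -27*28 = -756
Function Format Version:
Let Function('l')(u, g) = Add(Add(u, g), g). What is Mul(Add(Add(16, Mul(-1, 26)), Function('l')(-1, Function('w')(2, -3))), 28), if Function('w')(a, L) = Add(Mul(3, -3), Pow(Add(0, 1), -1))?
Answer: -756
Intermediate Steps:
Function('w')(a, L) = -8 (Function('w')(a, L) = Add(-9, Pow(1, -1)) = Add(-9, 1) = -8)
Function('l')(u, g) = Add(u, Mul(2, g)) (Function('l')(u, g) = Add(Add(g, u), g) = Add(u, Mul(2, g)))
Mul(Add(Add(16, Mul(-1, 26)), Function('l')(-1, Function('w')(2, -3))), 28) = Mul(Add(Add(16, Mul(-1, 26)), Add(-1, Mul(2, -8))), 28) = Mul(Add(Add(16, -26), Add(-1, -16)), 28) = Mul(Add(-10, -17), 28) = Mul(-27, 28) = -756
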